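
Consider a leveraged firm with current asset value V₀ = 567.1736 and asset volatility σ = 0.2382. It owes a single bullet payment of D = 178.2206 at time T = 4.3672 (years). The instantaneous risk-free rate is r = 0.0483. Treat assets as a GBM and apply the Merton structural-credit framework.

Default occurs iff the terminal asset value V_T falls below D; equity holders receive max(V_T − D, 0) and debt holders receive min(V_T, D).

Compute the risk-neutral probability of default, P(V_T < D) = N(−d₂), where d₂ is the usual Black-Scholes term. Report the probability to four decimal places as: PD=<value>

PD=0.0062

d₁ = [ln(V₀/D) + (r + σ²/2)T] / (σ√T)
   = [ln(567.1736/178.2206) + (0.0483 + 0.5·0.2382²)·4.3672] / (0.2382·√4.3672)
   = [1.157643 + 0.334832] / 0.497787 = 2.998222
d₂ = d₁ − σ√T = 2.998222 − 0.497787 = 2.500435
risk-neutral PD = N(−d₂) = N(-2.500435) = 0.006202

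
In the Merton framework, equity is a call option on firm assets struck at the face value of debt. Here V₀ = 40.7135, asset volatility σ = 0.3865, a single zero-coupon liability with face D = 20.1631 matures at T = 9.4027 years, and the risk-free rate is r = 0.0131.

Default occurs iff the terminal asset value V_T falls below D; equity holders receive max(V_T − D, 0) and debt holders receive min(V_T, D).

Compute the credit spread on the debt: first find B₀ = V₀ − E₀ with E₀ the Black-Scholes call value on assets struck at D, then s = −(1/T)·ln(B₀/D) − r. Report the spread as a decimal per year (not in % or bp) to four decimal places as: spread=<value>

spread=0.0282

d₁ = [ln(V₀/D) + (r + σ²/2)T] / (σ√T)
   = [ln(40.7135/20.1631) + (0.0131 + 0.5·0.3865²)·9.4027] / (0.3865·√9.4027)
   = [0.702706 + 0.825474] / 1.185157 = 1.289432
d₂ = d₁ − σ√T = 1.289432 − 1.185157 = 0.104275
N(d₁) = 0.901376,  N(d₂) = 0.541525,  e^(−rT) = 0.884109
E₀ = V₀·N(d₁) − D·e^(−rT)·N(d₂)
   = 40.7135·0.901376 − 20.1631·0.884109·0.541525 = 27.044756
B₀ = V₀ − E₀ = 40.7135 − 27.044756 = 13.668744
spread = −(1/T)·ln(B₀/D) − r = −(1/9.4027)·ln(13.668744/20.1631) − 0.0131 = 0.02824370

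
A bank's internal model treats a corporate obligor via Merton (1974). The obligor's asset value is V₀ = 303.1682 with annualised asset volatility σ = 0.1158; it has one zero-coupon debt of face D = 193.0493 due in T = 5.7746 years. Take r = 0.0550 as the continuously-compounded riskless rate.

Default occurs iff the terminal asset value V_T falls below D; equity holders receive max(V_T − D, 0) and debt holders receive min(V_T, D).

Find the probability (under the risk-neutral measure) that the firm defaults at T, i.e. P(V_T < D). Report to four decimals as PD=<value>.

PD=0.0043

d₁ = [ln(V₀/D) + (r + σ²/2)T] / (σ√T)
   = [ln(303.1682/193.0493) + (0.0550 + 0.5·0.1158²)·5.7746] / (0.1158·√5.7746)
   = [0.451342 + 0.356321] / 0.278272 = 2.902422
d₂ = d₁ − σ√T = 2.902422 − 0.278272 = 2.624150
risk-neutral PD = N(−d₂) = N(-2.624150) = 0.004343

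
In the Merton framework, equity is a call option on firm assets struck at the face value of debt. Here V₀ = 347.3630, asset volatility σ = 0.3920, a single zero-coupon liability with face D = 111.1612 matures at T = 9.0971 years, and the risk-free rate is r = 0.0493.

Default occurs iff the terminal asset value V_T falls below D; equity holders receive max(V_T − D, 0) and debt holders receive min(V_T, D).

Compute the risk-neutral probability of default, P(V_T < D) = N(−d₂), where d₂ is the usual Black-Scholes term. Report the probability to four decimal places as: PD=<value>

d₁ = [ln(V₀/D) + (r + σ²/2)T] / (σ√T)
   = [ln(347.3630/111.1612) + (0.0493 + 0.5·0.3920²)·9.0971] / (0.3920·√9.0971)
   = [1.139389 + 1.147435] / 1.182327 = 1.934173
d₂ = d₁ − σ√T = 1.934173 − 1.182327 = 0.751846
risk-neutral PD = N(−d₂) = N(-0.751846) = 0.226072

PD=0.2261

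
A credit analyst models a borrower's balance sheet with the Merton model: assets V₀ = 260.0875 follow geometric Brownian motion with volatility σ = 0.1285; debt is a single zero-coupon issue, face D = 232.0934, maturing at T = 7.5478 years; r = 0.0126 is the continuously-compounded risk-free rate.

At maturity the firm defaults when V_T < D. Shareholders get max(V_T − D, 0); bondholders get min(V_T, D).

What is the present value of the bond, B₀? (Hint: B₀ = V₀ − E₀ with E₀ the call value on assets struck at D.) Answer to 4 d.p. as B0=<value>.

B0=197.0213

d₁ = [ln(V₀/D) + (r + σ²/2)T] / (σ√T)
   = [ln(260.0875/232.0934) + (0.0126 + 0.5·0.1285²)·7.5478] / (0.1285·√7.5478)
   = [0.113878 + 0.157418] / 0.353031 = 0.768476
d₂ = d₁ − σ√T = 0.768476 − 0.353031 = 0.415444
N(d₁) = 0.778898,  N(d₂) = 0.661092,  e^(−rT) = 0.909280
E₀ = V₀·N(d₁) − D·e^(−rT)·N(d₂)
   = 260.0875·0.778898 − 232.0934·0.909280·0.661092 = 63.066176
B₀ = V₀ − E₀ = 260.0875 − 63.066176 = 197.021324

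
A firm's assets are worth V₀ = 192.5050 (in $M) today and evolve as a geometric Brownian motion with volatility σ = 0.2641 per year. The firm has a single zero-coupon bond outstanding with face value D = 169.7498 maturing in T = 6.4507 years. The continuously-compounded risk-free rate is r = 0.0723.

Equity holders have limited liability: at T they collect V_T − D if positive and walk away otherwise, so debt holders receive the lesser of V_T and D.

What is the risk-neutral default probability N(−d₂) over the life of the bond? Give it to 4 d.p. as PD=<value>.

PD=0.2920

d₁ = [ln(V₀/D) + (r + σ²/2)T] / (σ√T)
   = [ln(192.5050/169.7498) + (0.0723 + 0.5·0.2641²)·6.4507] / (0.2641·√6.4507)
   = [0.125797 + 0.691350] / 0.670767 = 1.218227
d₂ = d₁ − σ√T = 1.218227 − 0.670767 = 0.547459
risk-neutral PD = N(−d₂) = N(-0.547459) = 0.292032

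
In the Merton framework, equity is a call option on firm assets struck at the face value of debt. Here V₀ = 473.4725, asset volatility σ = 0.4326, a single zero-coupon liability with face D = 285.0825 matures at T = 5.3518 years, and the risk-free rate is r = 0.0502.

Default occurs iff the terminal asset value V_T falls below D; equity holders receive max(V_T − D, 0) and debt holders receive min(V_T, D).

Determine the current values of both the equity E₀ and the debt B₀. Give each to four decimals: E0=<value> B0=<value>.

d₁ = [ln(V₀/D) + (r + σ²/2)T] / (σ√T)
   = [ln(473.4725/285.0825) + (0.0502 + 0.5·0.4326²)·5.3518] / (0.4326·√5.3518)
   = [0.507315 + 0.769436] / 1.000775 = 1.275762
d₂ = d₁ − σ√T = 1.275762 − 1.000775 = 0.274987
N(d₁) = 0.898980,  N(d₂) = 0.608337,  e^(−rT) = 0.764403
E₀ = V₀·N(d₁) − D·e^(−rT)·N(d₂)
   = 473.4725·0.898980 − 285.0825·0.764403·0.608337 = 293.074909
B₀ = V₀ − E₀ = 473.4725 − 293.074909 = 180.397591

E0=293.0749 B0=180.3976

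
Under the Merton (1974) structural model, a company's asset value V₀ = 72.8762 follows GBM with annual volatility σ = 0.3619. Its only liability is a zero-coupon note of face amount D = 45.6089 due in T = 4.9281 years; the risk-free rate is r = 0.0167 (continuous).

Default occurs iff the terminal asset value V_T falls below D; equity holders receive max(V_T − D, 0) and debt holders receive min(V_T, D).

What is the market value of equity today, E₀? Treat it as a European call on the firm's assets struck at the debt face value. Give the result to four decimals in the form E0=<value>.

d₁ = [ln(V₀/D) + (r + σ²/2)T] / (σ√T)
   = [ln(72.8762/45.6089) + (0.0167 + 0.5·0.3619²)·4.9281] / (0.3619·√4.9281)
   = [0.468659 + 0.405020] / 0.803394 = 1.087486
d₂ = d₁ − σ√T = 1.087486 − 0.803394 = 0.284092
N(d₁) = 0.861589,  N(d₂) = 0.611830,  e^(−rT) = 0.920996
E₀ = V₀·N(d₁) − D·e^(−rT)·N(d₂)
   = 72.8762·0.861589 − 45.6089·0.920996·0.611830 = 37.089016

E0=37.0890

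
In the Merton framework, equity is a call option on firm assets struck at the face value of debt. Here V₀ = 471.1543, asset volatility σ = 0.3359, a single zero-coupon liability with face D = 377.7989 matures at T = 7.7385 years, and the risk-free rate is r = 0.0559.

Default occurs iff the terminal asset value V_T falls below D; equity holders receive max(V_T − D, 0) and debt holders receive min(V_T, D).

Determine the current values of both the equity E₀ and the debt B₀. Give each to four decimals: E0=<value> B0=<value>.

d₁ = [ln(V₀/D) + (r + σ²/2)T] / (σ√T)
   = [ln(471.1543/377.7989) + (0.0559 + 0.5·0.3359²)·7.7385] / (0.3359·√7.7385)
   = [0.220824 + 0.869145] / 0.934412 = 1.166475
d₂ = d₁ − σ√T = 1.166475 − 0.934412 = 0.232063
N(d₁) = 0.878289,  N(d₂) = 0.591756,  e^(−rT) = 0.648832
E₀ = V₀·N(d₁) − D·e^(−rT)·N(d₂)
   = 471.1543·0.878289 − 377.7989·0.648832·0.591756 = 268.753790
B₀ = V₀ − E₀ = 471.1543 − 268.753790 = 202.400510

E0=268.7538 B0=202.4005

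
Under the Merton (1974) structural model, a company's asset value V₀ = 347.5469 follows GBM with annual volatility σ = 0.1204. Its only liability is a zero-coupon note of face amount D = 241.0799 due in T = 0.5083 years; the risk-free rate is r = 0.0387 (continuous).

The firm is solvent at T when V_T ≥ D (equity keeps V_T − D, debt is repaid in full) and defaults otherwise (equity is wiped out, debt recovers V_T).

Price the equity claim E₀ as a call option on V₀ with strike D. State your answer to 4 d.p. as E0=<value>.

E0=111.1630

d₁ = [ln(V₀/D) + (r + σ²/2)T] / (σ√T)
   = [ln(347.5469/241.0799) + (0.0387 + 0.5·0.1204²)·0.5083] / (0.1204·√0.5083)
   = [0.365771 + 0.023355] / 0.085839 = 4.533195
d₂ = d₁ − σ√T = 4.533195 − 0.085839 = 4.447356
N(d₁) = 0.999997,  N(d₂) = 0.999996,  e^(−rT) = 0.980521
E₀ = V₀·N(d₁) − D·e^(−rT)·N(d₂)
   = 347.5469·0.999997 − 241.0799·0.980521·0.999996 = 111.163012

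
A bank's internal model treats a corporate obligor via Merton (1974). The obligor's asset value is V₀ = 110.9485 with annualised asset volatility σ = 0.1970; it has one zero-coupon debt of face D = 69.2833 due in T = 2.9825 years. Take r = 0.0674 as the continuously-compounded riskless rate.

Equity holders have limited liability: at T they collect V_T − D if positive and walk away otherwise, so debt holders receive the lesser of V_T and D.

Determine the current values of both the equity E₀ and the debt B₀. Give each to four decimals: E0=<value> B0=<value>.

E0=54.5242 B0=56.4243

d₁ = [ln(V₀/D) + (r + σ²/2)T] / (σ√T)
   = [ln(110.9485/69.2833) + (0.0674 + 0.5·0.1970²)·2.9825] / (0.1970·√2.9825)
   = [0.470862 + 0.258894] / 0.340217 = 2.144972
d₂ = d₁ − σ√T = 2.144972 − 0.340217 = 1.804755
N(d₁) = 0.984022,  N(d₂) = 0.964443,  e^(−rT) = 0.817896
E₀ = V₀·N(d₁) − D·e^(−rT)·N(d₂)
   = 110.9485·0.984022 − 69.2833·0.817896·0.964443 = 54.524170
B₀ = V₀ − E₀ = 110.9485 − 54.524170 = 56.424330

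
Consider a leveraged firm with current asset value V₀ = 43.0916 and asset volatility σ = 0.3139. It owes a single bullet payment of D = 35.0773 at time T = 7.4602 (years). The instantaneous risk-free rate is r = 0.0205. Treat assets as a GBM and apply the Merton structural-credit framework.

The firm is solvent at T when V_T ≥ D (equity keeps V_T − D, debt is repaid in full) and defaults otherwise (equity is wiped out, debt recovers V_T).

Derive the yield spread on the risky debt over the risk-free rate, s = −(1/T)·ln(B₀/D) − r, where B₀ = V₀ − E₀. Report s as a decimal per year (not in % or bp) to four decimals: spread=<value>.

d₁ = [ln(V₀/D) + (r + σ²/2)T] / (σ√T)
   = [ln(43.0916/35.0773) + (0.0205 + 0.5·0.3139²)·7.4602] / (0.3139·√7.4602)
   = [0.205774 + 0.520473] / 0.857367 = 0.847067
d₂ = d₁ − σ√T = 0.847067 − 0.857367 = -0.010300
N(d₁) = 0.801521,  N(d₂) = 0.495891,  e^(−rT) = 0.858186
E₀ = V₀·N(d₁) − D·e^(−rT)·N(d₂)
   = 43.0916·0.801521 − 35.0773·0.858186·0.495891 = 19.611087
B₀ = V₀ − E₀ = 43.0916 − 19.611087 = 23.480513
spread = −(1/T)·ln(B₀/D) − r = −(1/7.4602)·ln(23.480513/35.0773) − 0.0205 = 0.03330330

spread=0.0333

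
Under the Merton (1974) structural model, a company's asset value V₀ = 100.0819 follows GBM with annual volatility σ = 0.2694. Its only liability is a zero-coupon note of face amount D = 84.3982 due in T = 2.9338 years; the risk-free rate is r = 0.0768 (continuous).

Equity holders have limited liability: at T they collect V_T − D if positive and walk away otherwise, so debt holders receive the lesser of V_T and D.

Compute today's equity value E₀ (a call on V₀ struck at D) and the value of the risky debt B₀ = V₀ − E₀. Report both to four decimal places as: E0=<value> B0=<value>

E0=36.7542 B0=63.3277

d₁ = [ln(V₀/D) + (r + σ²/2)T] / (σ√T)
   = [ln(100.0819/84.3982) + (0.0768 + 0.5·0.2694²)·2.9338] / (0.2694·√2.9338)
   = [0.170443 + 0.331778] / 0.461437 = 1.088383
d₂ = d₁ − σ√T = 1.088383 − 0.461437 = 0.626946
N(d₁) = 0.861787,  N(d₂) = 0.734653,  e^(−rT) = 0.798264
E₀ = V₀·N(d₁) − D·e^(−rT)·N(d₂)
   = 100.0819·0.861787 − 84.3982·0.798264·0.734653 = 36.754230
B₀ = V₀ − E₀ = 100.0819 − 36.754230 = 63.327670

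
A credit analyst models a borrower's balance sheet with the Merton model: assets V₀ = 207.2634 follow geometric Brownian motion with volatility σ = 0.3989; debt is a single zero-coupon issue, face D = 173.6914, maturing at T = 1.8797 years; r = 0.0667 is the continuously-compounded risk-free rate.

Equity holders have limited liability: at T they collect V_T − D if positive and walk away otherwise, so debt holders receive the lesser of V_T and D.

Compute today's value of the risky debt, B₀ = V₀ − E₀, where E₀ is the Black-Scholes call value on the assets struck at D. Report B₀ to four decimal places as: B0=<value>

B0=135.8191

d₁ = [ln(V₀/D) + (r + σ²/2)T] / (σ√T)
   = [ln(207.2634/173.6914) + (0.0667 + 0.5·0.3989²)·1.8797] / (0.3989·√1.8797)
   = [0.176710 + 0.274926] / 0.546900 = 0.825811
d₂ = d₁ − σ√T = 0.825811 − 0.546900 = 0.278910
N(d₁) = 0.795544,  N(d₂) = 0.609843,  e^(−rT) = 0.882165
E₀ = V₀·N(d₁) − D·e^(−rT)·N(d₂)
   = 207.2634·0.795544 − 173.6914·0.882165·0.609843 = 71.444298
B₀ = V₀ − E₀ = 207.2634 − 71.444298 = 135.819102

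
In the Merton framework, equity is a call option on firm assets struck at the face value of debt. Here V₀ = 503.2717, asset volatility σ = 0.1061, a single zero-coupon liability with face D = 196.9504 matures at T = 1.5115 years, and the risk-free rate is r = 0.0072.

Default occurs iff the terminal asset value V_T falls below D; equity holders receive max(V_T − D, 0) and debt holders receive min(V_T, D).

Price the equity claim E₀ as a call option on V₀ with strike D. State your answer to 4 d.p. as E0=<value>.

d₁ = [ln(V₀/D) + (r + σ²/2)T] / (σ√T)
   = [ln(503.2717/196.9504) + (0.0072 + 0.5·0.1061²)·1.5115] / (0.1061·√1.5115)
   = [0.938178 + 0.019390] / 0.130443 = 7.340920
d₂ = d₁ − σ√T = 7.340920 − 0.130443 = 7.210477
N(d₁) = 1.000000,  N(d₂) = 1.000000,  e^(−rT) = 0.989176
E₀ = V₀·N(d₁) − D·e^(−rT)·N(d₂)
   = 503.2717·1.000000 − 196.9504·0.989176·1.000000 = 308.453051

E0=308.4531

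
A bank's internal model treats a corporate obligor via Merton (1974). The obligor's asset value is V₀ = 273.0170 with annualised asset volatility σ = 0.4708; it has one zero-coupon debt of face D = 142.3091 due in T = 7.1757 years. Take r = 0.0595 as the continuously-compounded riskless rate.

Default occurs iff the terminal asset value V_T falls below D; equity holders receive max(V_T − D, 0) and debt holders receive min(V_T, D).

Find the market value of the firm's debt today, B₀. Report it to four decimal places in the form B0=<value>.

B0=73.4272

d₁ = [ln(V₀/D) + (r + σ²/2)T] / (σ√T)
   = [ln(273.0170/142.3091) + (0.0595 + 0.5·0.4708²)·7.1757] / (0.4708·√7.1757)
   = [0.651533 + 1.222211] / 1.261155 = 1.485735
d₂ = d₁ − σ√T = 1.485735 − 1.261155 = 0.224580
N(d₁) = 0.931325,  N(d₂) = 0.588847,  e^(−rT) = 0.652493
E₀ = V₀·N(d₁) − D·e^(−rT)·N(d₂)
   = 273.0170·0.931325 − 142.3091·0.652493·0.588847 = 199.589842
B₀ = V₀ − E₀ = 273.0170 − 199.589842 = 73.427158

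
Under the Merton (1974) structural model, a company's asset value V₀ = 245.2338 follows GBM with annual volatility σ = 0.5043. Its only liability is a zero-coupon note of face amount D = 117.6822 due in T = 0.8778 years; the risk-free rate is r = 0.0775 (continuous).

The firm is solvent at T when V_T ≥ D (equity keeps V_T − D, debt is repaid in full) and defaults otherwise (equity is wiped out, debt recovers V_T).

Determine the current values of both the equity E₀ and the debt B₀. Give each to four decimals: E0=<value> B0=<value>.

E0=136.6876 B0=108.5462

d₁ = [ln(V₀/D) + (r + σ²/2)T] / (σ√T)
   = [ln(245.2338/117.6822) + (0.0775 + 0.5·0.5043²)·0.8778] / (0.5043·√0.8778)
   = [0.734224 + 0.179650] / 0.472484 = 1.934192
d₂ = d₁ − σ√T = 1.934192 − 0.472484 = 1.461709
N(d₁) = 0.973455,  N(d₂) = 0.928089,  e^(−rT) = 0.934233
E₀ = V₀·N(d₁) − D·e^(−rT)·N(d₂)
   = 245.2338·0.973455 − 117.6822·0.934233·0.928089 = 136.687576
B₀ = V₀ − E₀ = 245.2338 − 136.687576 = 108.546224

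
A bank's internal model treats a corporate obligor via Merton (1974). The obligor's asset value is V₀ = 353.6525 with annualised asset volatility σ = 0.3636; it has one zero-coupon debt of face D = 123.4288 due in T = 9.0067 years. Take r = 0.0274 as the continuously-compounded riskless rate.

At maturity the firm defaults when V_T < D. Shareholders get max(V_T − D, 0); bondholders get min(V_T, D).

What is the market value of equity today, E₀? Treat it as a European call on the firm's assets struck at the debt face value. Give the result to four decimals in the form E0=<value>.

d₁ = [ln(V₀/D) + (r + σ²/2)T] / (σ√T)
   = [ln(353.6525/123.4288) + (0.0274 + 0.5·0.3636²)·9.0067] / (0.3636·√9.0067)
   = [1.052650 + 0.842149] / 1.091206 = 1.736427
d₂ = d₁ − σ√T = 1.736427 − 1.091206 = 0.645221
N(d₁) = 0.958756,  N(d₂) = 0.740608,  e^(−rT) = 0.781310
E₀ = V₀·N(d₁) − D·e^(−rT)·N(d₂)
   = 353.6525·0.958756 − 123.4288·0.781310·0.740608 = 267.645023

E0=267.6450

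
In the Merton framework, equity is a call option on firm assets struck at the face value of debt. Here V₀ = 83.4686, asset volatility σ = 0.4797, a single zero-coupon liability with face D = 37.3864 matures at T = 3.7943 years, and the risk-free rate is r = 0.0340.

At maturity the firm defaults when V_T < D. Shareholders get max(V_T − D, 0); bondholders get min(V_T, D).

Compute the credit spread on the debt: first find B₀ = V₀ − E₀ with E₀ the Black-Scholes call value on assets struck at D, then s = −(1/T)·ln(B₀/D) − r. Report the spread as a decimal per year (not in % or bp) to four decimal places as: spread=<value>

spread=0.0326

d₁ = [ln(V₀/D) + (r + σ²/2)T] / (σ√T)
   = [ln(83.4686/37.3864) + (0.0340 + 0.5·0.4797²)·3.7943] / (0.4797·√3.7943)
   = [0.803164 + 0.565563] / 0.934406 = 1.464810
d₂ = d₁ − σ√T = 1.464810 − 0.934406 = 0.530404
N(d₁) = 0.928514,  N(d₂) = 0.702084,  e^(−rT) = 0.878969
E₀ = V₀·N(d₁) − D·e^(−rT)·N(d₂)
   = 83.4686·0.928514 − 37.3864·0.878969·0.702084 = 54.430217
B₀ = V₀ − E₀ = 83.4686 − 54.430217 = 29.038383
spread = −(1/T)·ln(B₀/D) − r = −(1/3.7943)·ln(29.038383/37.3864) − 0.0340 = 0.03259686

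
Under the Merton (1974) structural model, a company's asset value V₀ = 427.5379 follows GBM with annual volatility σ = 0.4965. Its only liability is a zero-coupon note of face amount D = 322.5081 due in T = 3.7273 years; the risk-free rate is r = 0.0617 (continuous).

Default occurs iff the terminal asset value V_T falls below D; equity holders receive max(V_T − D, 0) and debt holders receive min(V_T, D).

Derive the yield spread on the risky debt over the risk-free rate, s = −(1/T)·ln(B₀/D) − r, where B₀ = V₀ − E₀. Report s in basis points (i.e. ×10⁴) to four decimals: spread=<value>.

spread=662.4647

d₁ = [ln(V₀/D) + (r + σ²/2)T] / (σ√T)
   = [ln(427.5379/322.5081) + (0.0617 + 0.5·0.4965²)·3.7273] / (0.4965·√3.7273)
   = [0.281915 + 0.689387] / 0.958554 = 1.013299
d₂ = d₁ − σ√T = 1.013299 − 0.958554 = 0.054746
N(d₁) = 0.844541,  N(d₂) = 0.521829,  e^(−rT) = 0.794554
E₀ = V₀·N(d₁) − D·e^(−rT)·N(d₂)
   = 427.5379·0.844541 − 322.5081·0.794554·0.521829 = 227.354614
B₀ = V₀ − E₀ = 427.5379 − 227.354614 = 200.183286
spread = −(1/T)·ln(B₀/D) − r = −(1/3.7273)·ln(200.183286/322.5081) − 0.0617 = 0.06624647
in basis points: 0.06624647 × 10⁴ = 662.4647 bp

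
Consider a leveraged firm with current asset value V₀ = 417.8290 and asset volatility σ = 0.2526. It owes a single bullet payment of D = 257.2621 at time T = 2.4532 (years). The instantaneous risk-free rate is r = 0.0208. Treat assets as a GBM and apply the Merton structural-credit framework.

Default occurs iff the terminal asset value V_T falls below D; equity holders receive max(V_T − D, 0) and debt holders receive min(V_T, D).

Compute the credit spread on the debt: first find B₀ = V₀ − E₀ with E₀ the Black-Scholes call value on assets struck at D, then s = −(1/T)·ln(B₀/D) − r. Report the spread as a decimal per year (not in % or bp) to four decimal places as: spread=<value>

d₁ = [ln(V₀/D) + (r + σ²/2)T] / (σ√T)
   = [ln(417.8290/257.2621) + (0.0208 + 0.5·0.2526²)·2.4532] / (0.2526·√2.4532)
   = [0.484977 + 0.129292] / 0.395640 = 1.552597
d₂ = d₁ − σ√T = 1.552597 − 0.395640 = 1.156957
N(d₁) = 0.939740,  N(d₂) = 0.876355,  e^(−rT) = 0.950253
E₀ = V₀·N(d₁) − D·e^(−rT)·N(d₂)
   = 417.8290·0.939740 − 257.2621·0.950253·0.876355 = 178.413297
B₀ = V₀ − E₀ = 417.8290 − 178.413297 = 239.415703
spread = −(1/T)·ln(B₀/D) − r = −(1/2.4532)·ln(239.415703/257.2621) − 0.0208 = 0.00850622

spread=0.0085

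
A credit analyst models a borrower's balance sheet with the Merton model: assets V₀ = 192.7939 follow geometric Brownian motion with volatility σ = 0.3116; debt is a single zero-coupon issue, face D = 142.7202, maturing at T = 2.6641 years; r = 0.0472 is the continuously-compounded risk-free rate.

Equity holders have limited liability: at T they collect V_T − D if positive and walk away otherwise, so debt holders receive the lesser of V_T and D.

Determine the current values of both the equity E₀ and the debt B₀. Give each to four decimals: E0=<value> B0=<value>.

E0=75.6605 B0=117.1334

d₁ = [ln(V₀/D) + (r + σ²/2)T] / (σ√T)
   = [ln(192.7939/142.7202) + (0.0472 + 0.5·0.3116²)·2.6641] / (0.3116·√2.6641)
   = [0.300736 + 0.255080] / 0.508596 = 1.092844
d₂ = d₁ − σ√T = 1.092844 − 0.508596 = 0.584249
N(d₁) = 0.862769,  N(d₂) = 0.720473,  e^(−rT) = 0.881839
E₀ = V₀·N(d₁) − D·e^(−rT)·N(d₂)
   = 192.7939·0.862769 − 142.7202·0.881839·0.720473 = 75.660482
B₀ = V₀ − E₀ = 192.7939 − 75.660482 = 117.133418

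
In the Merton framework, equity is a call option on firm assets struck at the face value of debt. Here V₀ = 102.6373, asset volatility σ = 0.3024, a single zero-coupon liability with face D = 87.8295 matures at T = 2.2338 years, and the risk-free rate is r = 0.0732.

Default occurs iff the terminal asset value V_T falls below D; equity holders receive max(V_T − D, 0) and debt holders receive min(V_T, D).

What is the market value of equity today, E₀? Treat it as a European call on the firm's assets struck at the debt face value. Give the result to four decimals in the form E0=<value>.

E0=33.5641

d₁ = [ln(V₀/D) + (r + σ²/2)T] / (σ√T)
   = [ln(102.6373/87.8295) + (0.0732 + 0.5·0.3024²)·2.2338] / (0.3024·√2.2338)
   = [0.155804 + 0.265650] / 0.451964 = 0.932494
d₂ = d₁ − σ√T = 0.932494 − 0.451964 = 0.480530
N(d₁) = 0.824459,  N(d₂) = 0.684575,  e^(−rT) = 0.849154
E₀ = V₀·N(d₁) − D·e^(−rT)·N(d₂)
   = 102.6373·0.824459 − 87.8295·0.849154·0.684575 = 33.564146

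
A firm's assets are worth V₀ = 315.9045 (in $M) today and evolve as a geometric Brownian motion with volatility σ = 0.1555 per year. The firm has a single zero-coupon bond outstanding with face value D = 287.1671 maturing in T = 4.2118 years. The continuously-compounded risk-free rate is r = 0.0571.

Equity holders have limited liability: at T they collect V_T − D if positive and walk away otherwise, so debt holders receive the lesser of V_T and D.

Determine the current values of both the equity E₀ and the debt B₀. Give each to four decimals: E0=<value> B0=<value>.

E0=96.4892 B0=219.4153

d₁ = [ln(V₀/D) + (r + σ²/2)T] / (σ√T)
   = [ln(315.9045/287.1671) + (0.0571 + 0.5·0.1555²)·4.2118] / (0.1555·√4.2118)
   = [0.095376 + 0.291415] / 0.319128 = 1.212025
d₂ = d₁ − σ√T = 1.212025 − 0.319128 = 0.892898
N(d₁) = 0.887249,  N(d₂) = 0.814044,  e^(−rT) = 0.786240
E₀ = V₀·N(d₁) − D·e^(−rT)·N(d₂)
   = 315.9045·0.887249 − 287.1671·0.786240·0.814044 = 96.489246
B₀ = V₀ − E₀ = 315.9045 − 96.489246 = 219.415254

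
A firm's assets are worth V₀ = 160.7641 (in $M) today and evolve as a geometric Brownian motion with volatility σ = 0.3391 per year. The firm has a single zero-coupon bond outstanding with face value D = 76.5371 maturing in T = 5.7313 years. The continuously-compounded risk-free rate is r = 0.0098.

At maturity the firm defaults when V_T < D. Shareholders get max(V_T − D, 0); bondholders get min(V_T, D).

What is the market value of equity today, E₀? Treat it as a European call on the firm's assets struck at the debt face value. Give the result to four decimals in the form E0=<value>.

E0=95.5555

d₁ = [ln(V₀/D) + (r + σ²/2)T] / (σ√T)
   = [ln(160.7641/76.5371) + (0.0098 + 0.5·0.3391²)·5.7313] / (0.3391·√5.7313)
   = [0.742162 + 0.385684] / 0.811810 = 1.389299
d₂ = d₁ − σ√T = 1.389299 − 0.811810 = 0.577489
N(d₁) = 0.917629,  N(d₂) = 0.718196,  e^(−rT) = 0.945381
E₀ = V₀·N(d₁) − D·e^(−rT)·N(d₂)
   = 160.7641·0.917629 − 76.5371·0.945381·0.718196 = 95.555519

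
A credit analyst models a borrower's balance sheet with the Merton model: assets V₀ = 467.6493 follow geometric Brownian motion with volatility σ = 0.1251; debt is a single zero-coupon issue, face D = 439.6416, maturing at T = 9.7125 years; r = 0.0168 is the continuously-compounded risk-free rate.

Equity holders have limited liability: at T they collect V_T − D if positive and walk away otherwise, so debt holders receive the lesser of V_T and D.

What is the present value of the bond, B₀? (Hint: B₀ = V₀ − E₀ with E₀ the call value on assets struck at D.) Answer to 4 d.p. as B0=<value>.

d₁ = [ln(V₀/D) + (r + σ²/2)T] / (σ√T)
   = [ln(467.6493/439.6416) + (0.0168 + 0.5·0.1251²)·9.7125] / (0.1251·√9.7125)
   = [0.061759 + 0.239170] / 0.389873 = 0.771865
d₂ = d₁ − σ√T = 0.771865 − 0.389873 = 0.381992
N(d₁) = 0.779903,  N(d₂) = 0.648767,  e^(−rT) = 0.849447
E₀ = V₀·N(d₁) − D·e^(−rT)·N(d₂)
   = 467.6493·0.779903 − 439.6416·0.849447·0.648767 = 122.437779
B₀ = V₀ − E₀ = 467.6493 − 122.437779 = 345.211521

B0=345.2115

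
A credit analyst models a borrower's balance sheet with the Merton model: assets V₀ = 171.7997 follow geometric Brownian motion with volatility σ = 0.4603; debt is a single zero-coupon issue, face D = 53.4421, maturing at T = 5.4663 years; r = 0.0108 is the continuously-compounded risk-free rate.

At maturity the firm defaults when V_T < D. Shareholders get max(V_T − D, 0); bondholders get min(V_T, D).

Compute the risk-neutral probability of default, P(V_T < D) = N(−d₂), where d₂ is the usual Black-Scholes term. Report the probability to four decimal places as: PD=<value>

PD=0.2736

d₁ = [ln(V₀/D) + (r + σ²/2)T] / (σ√T)
   = [ln(171.7997/53.4421) + (0.0108 + 0.5·0.4603²)·5.4663] / (0.4603·√5.4663)
   = [1.167730 + 0.638125] / 1.076187 = 1.678013
d₂ = d₁ − σ√T = 1.678013 − 1.076187 = 0.601826
risk-neutral PD = N(−d₂) = N(-0.601826) = 0.273645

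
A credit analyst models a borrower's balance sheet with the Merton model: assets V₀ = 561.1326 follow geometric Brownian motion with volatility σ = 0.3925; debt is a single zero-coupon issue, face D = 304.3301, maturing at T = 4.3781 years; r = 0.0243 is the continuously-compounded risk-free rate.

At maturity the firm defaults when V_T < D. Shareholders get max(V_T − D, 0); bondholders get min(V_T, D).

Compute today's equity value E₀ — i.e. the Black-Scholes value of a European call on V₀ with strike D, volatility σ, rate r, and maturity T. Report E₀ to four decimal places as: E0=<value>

E0=319.6875

d₁ = [ln(V₀/D) + (r + σ²/2)T] / (σ√T)
   = [ln(561.1326/304.3301) + (0.0243 + 0.5·0.3925²)·4.3781] / (0.3925·√4.3781)
   = [0.611844 + 0.443625] / 0.821263 = 1.285177
d₂ = d₁ − σ√T = 1.285177 − 0.821263 = 0.463914
N(d₁) = 0.900635,  N(d₂) = 0.678645,  e^(−rT) = 0.899076
E₀ = V₀·N(d₁) − D·e^(−rT)·N(d₂)
   = 561.1326·0.900635 − 304.3301·0.899076·0.678645 = 319.687461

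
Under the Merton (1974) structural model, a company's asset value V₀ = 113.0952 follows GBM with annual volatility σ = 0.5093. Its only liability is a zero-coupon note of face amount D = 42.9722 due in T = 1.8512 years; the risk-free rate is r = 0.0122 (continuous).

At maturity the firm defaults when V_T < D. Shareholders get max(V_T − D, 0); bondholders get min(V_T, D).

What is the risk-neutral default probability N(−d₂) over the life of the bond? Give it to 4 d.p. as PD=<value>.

d₁ = [ln(V₀/D) + (r + σ²/2)T] / (σ√T)
   = [ln(113.0952/42.9722) + (0.0122 + 0.5·0.5093²)·1.8512] / (0.5093·√1.8512)
   = [0.967677 + 0.262673] / 0.692948 = 1.775530
d₂ = d₁ − σ√T = 1.775530 − 0.692948 = 1.082583
risk-neutral PD = N(−d₂) = N(-1.082583) = 0.139497

PD=0.1395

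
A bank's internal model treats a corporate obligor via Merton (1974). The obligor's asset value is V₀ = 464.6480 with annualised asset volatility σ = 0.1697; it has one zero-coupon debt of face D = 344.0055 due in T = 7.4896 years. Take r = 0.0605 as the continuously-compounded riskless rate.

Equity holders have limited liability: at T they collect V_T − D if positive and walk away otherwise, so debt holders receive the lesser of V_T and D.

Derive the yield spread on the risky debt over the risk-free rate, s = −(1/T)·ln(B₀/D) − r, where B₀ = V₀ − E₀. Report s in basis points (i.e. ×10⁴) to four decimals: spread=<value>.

spread=19.6474

d₁ = [ln(V₀/D) + (r + σ²/2)T] / (σ√T)
   = [ln(464.6480/344.0055) + (0.0605 + 0.5·0.1697²)·7.4896] / (0.1697·√7.4896)
   = [0.300622 + 0.560964] / 0.464420 = 1.855187
d₂ = d₁ − σ√T = 1.855187 − 0.464420 = 1.390767
N(d₁) = 0.968215,  N(d₂) = 0.917852,  e^(−rT) = 0.635641
E₀ = V₀·N(d₁) − D·e^(−rT)·N(d₂)
   = 464.6480·0.968215 − 344.0055·0.635641·0.917852 = 249.177994
B₀ = V₀ − E₀ = 464.6480 − 249.177994 = 215.470006
spread = −(1/T)·ln(B₀/D) − r = −(1/7.4896)·ln(215.470006/344.0055) − 0.0605 = 0.00196474
in basis points: 0.00196474 × 10⁴ = 19.6474 bp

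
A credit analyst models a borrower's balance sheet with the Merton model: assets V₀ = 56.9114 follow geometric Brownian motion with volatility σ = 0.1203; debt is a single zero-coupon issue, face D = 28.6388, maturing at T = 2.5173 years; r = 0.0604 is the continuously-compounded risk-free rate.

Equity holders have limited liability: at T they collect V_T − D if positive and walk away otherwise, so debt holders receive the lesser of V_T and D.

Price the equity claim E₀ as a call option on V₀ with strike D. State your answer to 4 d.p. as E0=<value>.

E0=32.3121

d₁ = [ln(V₀/D) + (r + σ²/2)T] / (σ√T)
   = [ln(56.9114/28.6388) + (0.0604 + 0.5·0.1203²)·2.5173] / (0.1203·√2.5173)
   = [0.686733 + 0.170260] / 0.190868 = 4.489980
d₂ = d₁ − σ√T = 4.489980 − 0.190868 = 4.299112
N(d₁) = 0.999996,  N(d₂) = 0.999991,  e^(−rT) = 0.858950
E₀ = V₀·N(d₁) − D·e^(−rT)·N(d₂)
   = 56.9114·0.999996 − 28.6388·0.858950·0.999991 = 32.312120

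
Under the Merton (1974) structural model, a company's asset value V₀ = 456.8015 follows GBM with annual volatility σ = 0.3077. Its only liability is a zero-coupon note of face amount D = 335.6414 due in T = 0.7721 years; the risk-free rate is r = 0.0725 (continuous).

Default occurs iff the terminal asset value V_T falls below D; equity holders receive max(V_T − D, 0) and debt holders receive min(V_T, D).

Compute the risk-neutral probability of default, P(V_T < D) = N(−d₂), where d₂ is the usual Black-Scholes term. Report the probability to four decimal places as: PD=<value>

PD=0.1128

d₁ = [ln(V₀/D) + (r + σ²/2)T] / (σ√T)
   = [ln(456.8015/335.6414) + (0.0725 + 0.5·0.3077²)·0.7721] / (0.3077·√0.7721)
   = [0.308206 + 0.092528] / 0.270374 = 1.482148
d₂ = d₁ − σ√T = 1.482148 − 0.270374 = 1.211775
risk-neutral PD = N(−d₂) = N(-1.211775) = 0.112799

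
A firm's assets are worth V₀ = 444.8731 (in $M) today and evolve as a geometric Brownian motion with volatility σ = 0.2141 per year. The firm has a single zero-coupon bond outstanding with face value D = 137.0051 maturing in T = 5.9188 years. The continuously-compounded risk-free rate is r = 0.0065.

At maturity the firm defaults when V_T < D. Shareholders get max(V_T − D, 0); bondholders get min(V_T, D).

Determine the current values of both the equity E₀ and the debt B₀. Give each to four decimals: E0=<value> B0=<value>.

d₁ = [ln(V₀/D) + (r + σ²/2)T] / (σ√T)
   = [ln(444.8731/137.0051) + (0.0065 + 0.5·0.2141²)·5.9188] / (0.2141·√5.9188)
   = [1.177771 + 0.174128] / 0.520875 = 2.595438
d₂ = d₁ − σ√T = 2.595438 − 0.520875 = 2.074563
N(d₁) = 0.995276,  N(d₂) = 0.980986,  e^(−rT) = 0.962258
E₀ = V₀·N(d₁) − D·e^(−rT)·N(d₂)
   = 444.8731·0.995276 − 137.0051·0.962258·0.980986 = 313.444051
B₀ = V₀ − E₀ = 444.8731 − 313.444051 = 131.429049

E0=313.4441 B0=131.4290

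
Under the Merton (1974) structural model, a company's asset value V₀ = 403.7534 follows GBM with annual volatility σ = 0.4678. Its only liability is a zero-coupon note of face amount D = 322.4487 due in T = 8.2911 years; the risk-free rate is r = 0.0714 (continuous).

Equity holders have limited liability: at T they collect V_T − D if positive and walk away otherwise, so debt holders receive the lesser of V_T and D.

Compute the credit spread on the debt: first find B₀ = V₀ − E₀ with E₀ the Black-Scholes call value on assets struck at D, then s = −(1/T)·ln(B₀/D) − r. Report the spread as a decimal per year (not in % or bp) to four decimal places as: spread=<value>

spread=0.0430

d₁ = [ln(V₀/D) + (r + σ²/2)T] / (σ√T)
   = [ln(403.7534/322.4487) + (0.0714 + 0.5·0.4678²)·8.2911] / (0.4678·√8.2911)
   = [0.224860 + 1.499184] / 1.346996 = 1.279918
d₂ = d₁ − σ√T = 1.279918 − 1.346996 = -0.067078
N(d₁) = 0.899713,  N(d₂) = 0.473260,  e^(−rT) = 0.553228
E₀ = V₀·N(d₁) − D·e^(−rT)·N(d₂)
   = 403.7534·0.899713 − 322.4487·0.553228·0.473260 = 278.838437
B₀ = V₀ − E₀ = 403.7534 − 278.838437 = 124.914963
spread = −(1/T)·ln(B₀/D) − r = −(1/8.2911)·ln(124.914963/322.4487) − 0.0714 = 0.04297696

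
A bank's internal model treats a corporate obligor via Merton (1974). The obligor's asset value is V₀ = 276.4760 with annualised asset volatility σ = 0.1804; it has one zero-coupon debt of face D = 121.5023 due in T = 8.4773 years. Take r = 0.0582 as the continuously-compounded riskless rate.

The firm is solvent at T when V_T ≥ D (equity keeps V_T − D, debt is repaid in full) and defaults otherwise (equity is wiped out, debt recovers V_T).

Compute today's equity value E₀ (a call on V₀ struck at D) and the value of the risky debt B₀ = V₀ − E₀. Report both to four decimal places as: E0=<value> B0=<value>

E0=202.4360 B0=74.0400

d₁ = [ln(V₀/D) + (r + σ²/2)T] / (σ√T)
   = [ln(276.4760/121.5023) + (0.0582 + 0.5·0.1804²)·8.4773] / (0.1804·√8.4773)
   = [0.822191 + 0.631322] / 0.525249 = 2.767283
d₂ = d₁ − σ√T = 2.767283 − 0.525249 = 2.242034
N(d₁) = 0.997174,  N(d₂) = 0.987520,  e^(−rT) = 0.610560
E₀ = V₀·N(d₁) − D·e^(−rT)·N(d₂)
   = 276.4760·0.997174 − 121.5023·0.610560·0.987520 = 202.435959
B₀ = V₀ − E₀ = 276.4760 − 202.435959 = 74.040041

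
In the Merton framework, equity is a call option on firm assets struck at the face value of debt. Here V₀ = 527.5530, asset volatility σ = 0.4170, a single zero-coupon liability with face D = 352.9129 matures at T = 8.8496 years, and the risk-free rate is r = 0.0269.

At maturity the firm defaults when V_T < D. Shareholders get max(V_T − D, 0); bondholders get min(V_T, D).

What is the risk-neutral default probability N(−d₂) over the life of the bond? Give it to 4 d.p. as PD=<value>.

d₁ = [ln(V₀/D) + (r + σ²/2)T] / (σ√T)
   = [ln(527.5530/352.9129) + (0.0269 + 0.5·0.4170²)·8.8496] / (0.4170·√8.8496)
   = [0.402028 + 1.007478] / 1.240503 = 1.136238
d₂ = d₁ − σ√T = 1.136238 − 1.240503 = -0.104266
risk-neutral PD = N(−d₂) = N(0.104266) = 0.541521

PD=0.5415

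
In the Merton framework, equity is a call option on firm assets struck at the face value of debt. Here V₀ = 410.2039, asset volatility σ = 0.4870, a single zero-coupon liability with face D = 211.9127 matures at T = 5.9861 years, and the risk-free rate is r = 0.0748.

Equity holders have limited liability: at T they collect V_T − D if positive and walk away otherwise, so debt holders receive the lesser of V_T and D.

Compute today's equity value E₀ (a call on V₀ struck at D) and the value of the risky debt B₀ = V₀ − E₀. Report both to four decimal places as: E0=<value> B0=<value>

E0=298.7022 B0=111.5017

d₁ = [ln(V₀/D) + (r + σ²/2)T] / (σ√T)
   = [ln(410.2039/211.9127) + (0.0748 + 0.5·0.4870²)·5.9861] / (0.4870·√5.9861)
   = [0.660480 + 1.157619] / 1.191519 = 1.525867
d₂ = d₁ − σ√T = 1.525867 − 1.191519 = 0.334348
N(d₁) = 0.936478,  N(d₂) = 0.630941,  e^(−rT) = 0.639058
E₀ = V₀·N(d₁) − D·e^(−rT)·N(d₂)
   = 410.2039·0.936478 − 211.9127·0.639058·0.630941 = 298.702207
B₀ = V₀ − E₀ = 410.2039 − 298.702207 = 111.501693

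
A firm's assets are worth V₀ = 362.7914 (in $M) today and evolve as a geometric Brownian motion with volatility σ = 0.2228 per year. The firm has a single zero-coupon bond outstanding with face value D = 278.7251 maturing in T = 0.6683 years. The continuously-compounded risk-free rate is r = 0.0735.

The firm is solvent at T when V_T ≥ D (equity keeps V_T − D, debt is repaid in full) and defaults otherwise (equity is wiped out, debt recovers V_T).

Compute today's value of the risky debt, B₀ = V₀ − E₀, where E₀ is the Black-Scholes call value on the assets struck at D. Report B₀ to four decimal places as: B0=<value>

d₁ = [ln(V₀/D) + (r + σ²/2)T] / (σ√T)
   = [ln(362.7914/278.7251) + (0.0735 + 0.5·0.2228²)·0.6683] / (0.2228·√0.6683)
   = [0.263602 + 0.065707] / 0.182138 = 1.808019
d₂ = d₁ − σ√T = 1.808019 − 0.182138 = 1.625881
N(d₁) = 0.964698,  N(d₂) = 0.948012,  e^(−rT) = 0.952067
E₀ = V₀·N(d₁) − D·e^(−rT)·N(d₂)
   = 362.7914·0.964698 − 278.7251·0.952067·0.948012 = 98.414959
B₀ = V₀ − E₀ = 362.7914 − 98.414959 = 264.376441

B0=264.3764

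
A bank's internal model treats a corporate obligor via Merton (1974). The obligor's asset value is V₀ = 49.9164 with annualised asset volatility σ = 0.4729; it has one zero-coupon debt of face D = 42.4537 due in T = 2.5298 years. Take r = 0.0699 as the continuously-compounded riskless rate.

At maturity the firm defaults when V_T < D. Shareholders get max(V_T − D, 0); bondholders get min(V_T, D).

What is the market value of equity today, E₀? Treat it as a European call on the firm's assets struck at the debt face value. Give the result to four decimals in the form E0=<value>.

E0=20.8801

d₁ = [ln(V₀/D) + (r + σ²/2)T] / (σ√T)
   = [ln(49.9164/42.4537) + (0.0699 + 0.5·0.4729²)·2.5298] / (0.4729·√2.5298)
   = [0.161936 + 0.459708] / 0.752164 = 0.826474
d₂ = d₁ − σ√T = 0.826474 − 0.752164 = 0.074310
N(d₁) = 0.795732,  N(d₂) = 0.529618,  e^(−rT) = 0.837920
E₀ = V₀·N(d₁) − D·e^(−rT)·N(d₂)
   = 49.9164·0.795732 − 42.4537·0.837920·0.529618 = 20.880096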